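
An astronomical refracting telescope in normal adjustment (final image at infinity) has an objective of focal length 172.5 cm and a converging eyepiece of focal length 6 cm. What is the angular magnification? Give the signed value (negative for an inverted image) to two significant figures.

M = -f_obj/f_eye = -172.5/(6) = -28.750.

-29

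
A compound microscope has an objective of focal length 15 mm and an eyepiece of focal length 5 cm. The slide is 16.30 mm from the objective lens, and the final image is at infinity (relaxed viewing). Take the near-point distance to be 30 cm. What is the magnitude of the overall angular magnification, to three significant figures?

69.2

Convert to cm: f_obj = 15 mm = 1.5 cm; d_o = 16.30 mm = 1.63 cm.
Objective: 1/d_i = 1/f_obj - 1/d_o = 1/1.5 - 1/1.63 = 0.05317 cm^-1, so d_i = 18.808 cm.
m_obj = -d_i/d_o = -18.808/1.63 = -11.538.
Eyepiece angular magnification (image at infinity): M_eye = D/f_e = 30/5 = 6.000.
Overall M = m_obj x M_eye = (-11.538)(6.000) = -69.23.
|M| = 69.23.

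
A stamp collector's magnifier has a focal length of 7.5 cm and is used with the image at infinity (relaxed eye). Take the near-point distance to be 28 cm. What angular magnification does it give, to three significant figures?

M = D/f = 28/7.5 = 3.733.

3.73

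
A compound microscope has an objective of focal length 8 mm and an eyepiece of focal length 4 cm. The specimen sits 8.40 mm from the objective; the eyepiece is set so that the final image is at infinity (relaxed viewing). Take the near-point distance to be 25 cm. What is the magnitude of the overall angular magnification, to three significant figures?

125

Convert to cm: f_obj = 8 mm = 0.8 cm; d_o = 8.40 mm = 0.84 cm.
Objective: 1/d_i = 1/f_obj - 1/d_o = 1/0.8 - 1/0.84 = 0.05952 cm^-1, so d_i = 16.800 cm.
m_obj = -d_i/d_o = -16.800/0.84 = -20.000.
Eyepiece angular magnification (image at infinity): M_eye = D/f_e = 25/4 = 6.250.
Overall M = m_obj x M_eye = (-20.000)(6.250) = -125.00.
|M| = 125.00.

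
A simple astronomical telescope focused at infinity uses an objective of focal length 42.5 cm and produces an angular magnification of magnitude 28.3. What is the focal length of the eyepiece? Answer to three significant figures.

1.50 cm

|M| = f_obj/f_eye, so f_eye = f_obj/|M| = 42.5/28.3 = 1.502 cm.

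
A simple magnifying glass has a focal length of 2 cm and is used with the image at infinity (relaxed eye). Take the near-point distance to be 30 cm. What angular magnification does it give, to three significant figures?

M = D/f = 30/2 = 15.000.

15.0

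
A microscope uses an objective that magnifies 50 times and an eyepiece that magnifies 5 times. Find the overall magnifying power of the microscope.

250

The overall magnification of a compound microscope is the product of the objective and eyepiece magnifications:
M = M_obj x M_eye = 50 x 5 = 250.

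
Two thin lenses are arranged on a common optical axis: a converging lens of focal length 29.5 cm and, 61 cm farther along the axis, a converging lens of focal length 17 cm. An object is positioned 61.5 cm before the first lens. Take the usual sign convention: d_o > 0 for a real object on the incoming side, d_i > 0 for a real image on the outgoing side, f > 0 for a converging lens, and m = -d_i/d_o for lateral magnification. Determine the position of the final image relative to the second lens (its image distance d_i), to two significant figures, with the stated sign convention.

-5.8 cm

Applying the thin-lens equation to the first lens, 1/29.5 = 1/61.5 + 1/d_i1, which gives d_i1 = 56.695 cm.
The intermediate image is 56.695 cm to the right of lens 1, so d_o2 = L - d_i1 = 61 - 56.695 = 4.305 cm.
Applying the thin-lens equation again with f_2 = 17 cm and d_o2 = 4.305 cm gives d_i2 = -5.764 cm.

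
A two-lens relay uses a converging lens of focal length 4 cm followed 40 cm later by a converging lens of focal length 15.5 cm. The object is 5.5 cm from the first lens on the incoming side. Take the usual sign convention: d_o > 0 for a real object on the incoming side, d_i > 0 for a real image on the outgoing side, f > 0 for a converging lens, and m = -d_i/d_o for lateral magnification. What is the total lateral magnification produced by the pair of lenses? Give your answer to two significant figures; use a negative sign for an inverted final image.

4.2

Applying the thin-lens equation to the first lens, 1/4 = 1/5.5 + 1/d_i1, which gives d_i1 = 14.667 cm.
Its lateral magnification is m_1 = -d_i1/d_o1 = -(14.667)/5.5 = -2.6667.
The intermediate image is 14.667 cm to the right of lens 1, so d_o2 = L - d_i1 = 40 - 14.667 = 25.333 cm.
Applying the thin-lens equation again with f_2 = 15.5 cm and d_o2 = 25.333 cm gives d_i2 = 39.932 cm.
m_2 = -(39.932)/(25.333) = -1.5763.
Total m = m_1 x m_2 = (-2.6667)(-1.5763) = 4.2034.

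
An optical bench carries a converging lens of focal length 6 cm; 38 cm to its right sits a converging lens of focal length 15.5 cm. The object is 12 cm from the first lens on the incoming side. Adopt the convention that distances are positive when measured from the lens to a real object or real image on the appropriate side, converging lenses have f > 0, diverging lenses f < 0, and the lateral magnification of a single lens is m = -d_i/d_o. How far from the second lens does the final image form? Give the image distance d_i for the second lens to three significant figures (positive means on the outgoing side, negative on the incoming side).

38.4 cm

First lens: d_i1 = 1/(1/6 - 1/12) = 12.000 cm.
Object distance for lens 2: d_o2 = 38 - 12.000 = 26.000 cm.
Second lens: d_i2 = 1/(1/15.5 - 1/(26.000)) = 38.381 cm.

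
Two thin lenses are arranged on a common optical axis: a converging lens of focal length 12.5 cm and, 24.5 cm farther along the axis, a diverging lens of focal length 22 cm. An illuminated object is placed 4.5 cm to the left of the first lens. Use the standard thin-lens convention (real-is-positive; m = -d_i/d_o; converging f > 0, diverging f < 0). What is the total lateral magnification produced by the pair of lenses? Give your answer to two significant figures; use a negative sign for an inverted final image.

Applying the thin-lens equation to the first lens, 1/12.5 = 1/4.5 + 1/d_i1, which gives d_i1 = -7.031 cm.
Its lateral magnification is m_1 = -d_i1/d_o1 = -(-7.031)/4.5 = 1.5625.
The intermediate image is virtual, 7.031 cm to the left of lens 1, so d_o2 = L - d_i1 = 24.5 - (-7.031) = 31.531 cm.
Applying the thin-lens equation again with f_2 = -22 cm and d_o2 = 31.531 cm gives d_i2 = -12.959 cm.
m_2 = -(-12.959)/(31.531) = 0.4110.
The system's lateral magnification is m_1 m_2 = (1.5625)(0.4110) = 0.6421.

0.64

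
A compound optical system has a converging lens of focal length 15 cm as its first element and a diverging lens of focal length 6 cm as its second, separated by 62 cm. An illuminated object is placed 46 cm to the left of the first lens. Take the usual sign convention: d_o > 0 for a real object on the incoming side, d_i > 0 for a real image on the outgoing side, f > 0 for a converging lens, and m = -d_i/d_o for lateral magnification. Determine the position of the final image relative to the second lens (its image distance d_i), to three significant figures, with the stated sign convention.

-5.21 cm

Applying the thin-lens equation to the first lens, 1/15 = 1/46 + 1/d_i1, which gives d_i1 = 22.258 cm.
Object distance for lens 2: d_o2 = 62 - 22.258 = 39.742 cm.
Applying the thin-lens equation again with f_2 = -6 cm and d_o2 = 39.742 cm gives d_i2 = -5.213 cm.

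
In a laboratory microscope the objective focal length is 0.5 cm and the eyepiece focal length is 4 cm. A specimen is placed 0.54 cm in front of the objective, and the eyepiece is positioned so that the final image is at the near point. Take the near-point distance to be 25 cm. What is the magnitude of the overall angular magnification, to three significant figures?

Objective: 1/d_i = 1/f_obj - 1/d_o = 1/0.5 - 1/0.54 = 0.14815 cm^-1, so d_i = 6.750 cm.
m_obj = -d_i/d_o = -6.750/0.54 = -12.500.
Eyepiece angular magnification (image at near point): M_eye = 1 + D/f_e = 1 + 25/4 = 7.250.
Overall M = m_obj x M_eye = (-12.500)(7.250) = -90.62.
|M| = 90.62.

90.6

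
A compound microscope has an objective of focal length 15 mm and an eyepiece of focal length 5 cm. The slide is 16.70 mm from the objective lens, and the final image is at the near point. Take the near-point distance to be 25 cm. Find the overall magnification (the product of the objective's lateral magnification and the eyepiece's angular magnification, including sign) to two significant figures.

Convert to cm: f_obj = 15 mm = 1.5 cm; d_o = 16.70 mm = 1.67 cm.
Objective: 1/d_i = 1/f_obj - 1/d_o = 1/1.5 - 1/1.67 = 0.06786 cm^-1, so d_i = 14.735 cm.
m_obj = -d_i/d_o = -14.735/1.67 = -8.824.
Eyepiece angular magnification (image at near point): M_eye = 1 + D/f_e = 1 + 25/5 = 6.000.
Overall M = m_obj x M_eye = (-8.824)(6.000) = -52.94.

-53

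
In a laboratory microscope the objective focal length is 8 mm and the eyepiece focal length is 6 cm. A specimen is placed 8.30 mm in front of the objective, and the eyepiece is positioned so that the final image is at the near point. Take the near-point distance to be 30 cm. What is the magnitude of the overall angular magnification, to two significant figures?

160

Convert to cm: f_obj = 8 mm = 0.8 cm; d_o = 8.30 mm = 0.83 cm.
Objective: 1/d_i = 1/f_obj - 1/d_o = 1/0.8 - 1/0.83 = 0.04518 cm^-1, so d_i = 22.133 cm.
m_obj = -d_i/d_o = -22.133/0.83 = -26.667.
Eyepiece angular magnification (image at near point): M_eye = 1 + D/f_e = 1 + 30/6 = 6.000.
Overall M = m_obj x M_eye = (-26.667)(6.000) = -160.00.
|M| = 160.00.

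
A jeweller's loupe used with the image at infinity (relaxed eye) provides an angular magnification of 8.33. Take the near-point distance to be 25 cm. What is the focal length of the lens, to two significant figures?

For the image at infinity, M = D/f.
f = D/M = 25/8.33 = 3.001 cm.

3.0 cm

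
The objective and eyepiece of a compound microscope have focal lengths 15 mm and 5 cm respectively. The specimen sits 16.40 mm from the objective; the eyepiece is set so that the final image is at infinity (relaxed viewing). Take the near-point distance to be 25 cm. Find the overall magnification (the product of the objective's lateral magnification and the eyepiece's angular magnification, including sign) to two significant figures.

Convert to cm: f_obj = 15 mm = 1.5 cm; d_o = 16.40 mm = 1.64 cm.
Objective: 1/d_i = 1/f_obj - 1/d_o = 1/1.5 - 1/1.64 = 0.05691 cm^-1, so d_i = 17.571 cm.
m_obj = -d_i/d_o = -17.571/1.64 = -10.714.
Eyepiece angular magnification (image at infinity): M_eye = D/f_e = 25/5 = 5.000.
Overall M = m_obj x M_eye = (-10.714)(5.000) = -53.57.

-54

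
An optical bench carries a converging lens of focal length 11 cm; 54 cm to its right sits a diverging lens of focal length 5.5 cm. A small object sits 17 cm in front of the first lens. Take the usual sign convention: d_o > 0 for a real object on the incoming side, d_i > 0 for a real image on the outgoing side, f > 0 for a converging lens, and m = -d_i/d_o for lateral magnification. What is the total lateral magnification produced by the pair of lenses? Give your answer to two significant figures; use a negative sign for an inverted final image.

Lens 1: 1/d_i1 = 1/f_1 - 1/d_o1 = 1/11 - 1/17 = 0.03209 cm^-1, so d_i1 = 31.167 cm.
m_1 = -(31.167)/17 = -1.8333.
Object distance for lens 2: d_o2 = 54 - 31.167 = 22.833 cm.
Lens 2: 1/d_i2 = 1/f_2 - 1/d_o2 = 1/(-5.5) - 1/(22.833) = -0.22561 cm^-1, so d_i2 = -4.432 cm.
m_2 = -(-4.432)/(22.833) = 0.1941.
Total m = m_1 x m_2 = (-1.8333)(0.1941) = -0.3559.

-0.36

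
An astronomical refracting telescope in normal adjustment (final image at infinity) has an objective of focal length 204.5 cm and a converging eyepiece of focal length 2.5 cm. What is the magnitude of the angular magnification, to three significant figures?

81.8

|M| = f_obj/|f_eye| = 204.5/2.5 = 81.800.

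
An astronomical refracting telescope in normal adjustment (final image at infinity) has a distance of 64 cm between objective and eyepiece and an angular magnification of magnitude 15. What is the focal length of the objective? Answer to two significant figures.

In normal adjustment the tube length equals f_obj + f_eye and |M| = f_obj/f_eye.
So f_obj = 15 f_eye and 15 f_eye + f_eye = 64 cm, giving f_eye = 64/16 = 4.000 cm and f_obj = 60.000 cm.

60 cm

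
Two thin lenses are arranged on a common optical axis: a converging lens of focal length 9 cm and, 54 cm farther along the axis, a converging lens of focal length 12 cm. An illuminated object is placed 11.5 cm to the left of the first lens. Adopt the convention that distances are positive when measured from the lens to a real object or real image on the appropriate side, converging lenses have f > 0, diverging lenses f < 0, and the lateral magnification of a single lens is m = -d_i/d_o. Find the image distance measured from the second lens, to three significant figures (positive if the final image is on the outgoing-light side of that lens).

Applying the thin-lens equation to the first lens, 1/9 = 1/11.5 + 1/d_i1, which gives d_i1 = 41.400 cm.
The intermediate image is 41.400 cm to the right of lens 1, so d_o2 = L - d_i1 = 54 - 41.400 = 12.600 cm.
Applying the thin-lens equation again with f_2 = 12 cm and d_o2 = 12.600 cm gives d_i2 = 252.000 cm.

252 cm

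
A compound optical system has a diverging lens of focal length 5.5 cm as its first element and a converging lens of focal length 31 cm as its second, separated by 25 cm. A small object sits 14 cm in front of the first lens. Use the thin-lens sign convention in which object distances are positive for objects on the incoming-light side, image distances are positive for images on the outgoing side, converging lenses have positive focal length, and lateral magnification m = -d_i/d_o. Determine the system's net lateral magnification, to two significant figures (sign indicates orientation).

4.3

First lens: d_i1 = 1/(1/(-5.5) - 1/14) = -3.949 cm.
m_1 = -(-3.949)/14 = 0.2821.
With d_i1 < 0 the first image is virtual and lies on the object side; the object distance for lens 2 is d_o2 = 25 - (-3.949) = 28.949 cm.
Second lens: d_i2 = 1/(1/31 - 1/(28.949)) = -437.487 cm.
m_2 = -(-437.487)/(28.949) = 15.1125.
Total m = m_1 x m_2 = (0.2821)(15.1125) = 4.2625.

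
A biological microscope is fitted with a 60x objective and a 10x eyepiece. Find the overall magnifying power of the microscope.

The overall magnification of a compound microscope is the product of the objective and eyepiece magnifications:
M = M_obj x M_eye = 60 x 10 = 600.

600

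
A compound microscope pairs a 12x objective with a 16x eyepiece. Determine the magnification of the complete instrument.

The overall magnification of a compound microscope is the product of the objective and eyepiece magnifications:
M = M_obj x M_eye = 12 x 16 = 192.

192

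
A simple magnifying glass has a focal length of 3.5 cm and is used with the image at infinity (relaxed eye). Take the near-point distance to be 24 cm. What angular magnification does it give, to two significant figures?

6.9

M = D/f = 24/3.5 = 6.857.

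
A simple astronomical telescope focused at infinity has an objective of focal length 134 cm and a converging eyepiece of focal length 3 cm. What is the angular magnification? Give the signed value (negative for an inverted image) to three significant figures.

-44.7

M = -f_obj/f_eye = -134/(3) = -44.667.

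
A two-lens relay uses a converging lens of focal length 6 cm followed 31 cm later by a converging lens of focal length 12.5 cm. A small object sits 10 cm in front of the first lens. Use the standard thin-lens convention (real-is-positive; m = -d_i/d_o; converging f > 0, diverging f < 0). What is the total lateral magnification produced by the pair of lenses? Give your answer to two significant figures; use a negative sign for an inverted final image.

Applying the thin-lens equation to the first lens, 1/6 = 1/10 + 1/d_i1, which gives d_i1 = 15.000 cm.
Its lateral magnification is m_1 = -d_i1/d_o1 = -(15.000)/10 = -1.5000.
That image sits 16.000 cm in front of the second lens, so d_o2 = 16.000 cm.
Applying the thin-lens equation again with f_2 = 12.5 cm and d_o2 = 16.000 cm gives d_i2 = 57.143 cm.
m_2 = -(57.143)/(16.000) = -3.5714.
Overall magnification: m = m_1 m_2 = 5.3571.

5.4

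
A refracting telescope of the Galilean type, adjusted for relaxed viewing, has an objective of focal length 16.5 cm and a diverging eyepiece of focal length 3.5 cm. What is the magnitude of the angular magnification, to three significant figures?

4.71

|M| = f_obj/|f_eye| = 16.5/3.5 = 4.714.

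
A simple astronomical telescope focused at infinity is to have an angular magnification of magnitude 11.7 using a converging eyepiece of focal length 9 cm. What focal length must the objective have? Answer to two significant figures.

|M| = f_obj/|f_eye|, so f_obj = |M| x |f_eye| = 11.7 x 9 = 105.300 cm.

110 cm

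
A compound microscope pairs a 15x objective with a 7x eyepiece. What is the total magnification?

The overall magnification of a compound microscope is the product of the objective and eyepiece magnifications:
M = M_obj x M_eye = 15 x 7 = 105.

105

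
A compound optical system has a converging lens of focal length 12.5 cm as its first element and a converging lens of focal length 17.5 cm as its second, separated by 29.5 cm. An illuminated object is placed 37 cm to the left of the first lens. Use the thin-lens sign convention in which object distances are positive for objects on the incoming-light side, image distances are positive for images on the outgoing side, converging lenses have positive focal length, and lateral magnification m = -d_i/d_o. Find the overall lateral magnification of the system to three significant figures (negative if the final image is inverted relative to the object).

Lens 1: 1/d_i1 = 1/f_1 - 1/d_o1 = 1/12.5 - 1/37 = 0.05297 cm^-1, so d_i1 = 18.878 cm.
m_1 = -(18.878)/37 = -0.5102.
That image sits 10.622 cm in front of the second lens, so d_o2 = 10.622 cm.
Lens 2: 1/d_i2 = 1/f_2 - 1/d_o2 = 1/17.5 - 1/(10.622) = -0.03700 cm^-1, so d_i2 = -27.029 cm.
m_2 = -(-27.029)/(10.622) = 2.5445.
The system's lateral magnification is m_1 m_2 = (-0.5102)(2.5445) = -1.2982.

-1.30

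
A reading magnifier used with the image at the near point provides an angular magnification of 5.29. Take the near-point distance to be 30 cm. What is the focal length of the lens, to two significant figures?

For the image at the near point, M = 1 + D/f.
f = D/(M - 1) = 30/(5.29 - 1) = 6.993 cm.

7.0 cm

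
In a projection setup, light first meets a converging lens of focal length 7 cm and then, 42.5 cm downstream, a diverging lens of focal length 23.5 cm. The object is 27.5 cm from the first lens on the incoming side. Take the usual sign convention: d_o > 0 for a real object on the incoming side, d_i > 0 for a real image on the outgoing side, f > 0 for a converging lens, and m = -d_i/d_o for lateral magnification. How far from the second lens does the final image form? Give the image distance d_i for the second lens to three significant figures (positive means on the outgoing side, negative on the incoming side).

-13.7 cm

Lens 1: 1/d_i1 = 1/f_1 - 1/d_o1 = 1/7 - 1/27.5 = 0.10649 cm^-1, so d_i1 = 9.390 cm.
Object distance for lens 2: d_o2 = 42.5 - 9.390 = 33.110 cm.
Lens 2: 1/d_i2 = 1/f_2 - 1/d_o2 = 1/(-23.5) - 1/(33.110) = -0.07276 cm^-1, so d_i2 = -13.745 cm.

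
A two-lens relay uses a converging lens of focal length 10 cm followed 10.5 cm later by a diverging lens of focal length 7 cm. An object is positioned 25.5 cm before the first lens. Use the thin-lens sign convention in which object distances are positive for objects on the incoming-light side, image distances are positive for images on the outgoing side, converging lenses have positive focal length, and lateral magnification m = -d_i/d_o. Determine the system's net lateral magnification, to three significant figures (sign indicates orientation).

-4.31

Applying the thin-lens equation to the first lens, 1/10 = 1/25.5 + 1/d_i1, which gives d_i1 = 16.452 cm.
Its lateral magnification is m_1 = -d_i1/d_o1 = -(16.452)/25.5 = -0.6452.
Since 16.452 cm > 10.5 cm, the first image lies past the second lens and serves as a virtual object: d_o2 = L - d_i1 = -5.952 cm.
Applying the thin-lens equation again with f_2 = -7 cm and d_o2 = -5.952 cm gives d_i2 = 39.738 cm.
m_2 = -(39.738)/(-5.952) = 6.6769.
The system's lateral magnification is m_1 m_2 = (-0.6452)(6.6769) = -4.3077.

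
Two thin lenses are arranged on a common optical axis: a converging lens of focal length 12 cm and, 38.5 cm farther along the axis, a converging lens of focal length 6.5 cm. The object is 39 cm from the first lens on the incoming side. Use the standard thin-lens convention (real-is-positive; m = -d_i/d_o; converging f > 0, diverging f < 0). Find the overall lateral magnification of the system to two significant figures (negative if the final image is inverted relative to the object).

Applying the thin-lens equation to the first lens, 1/12 = 1/39 + 1/d_i1, which gives d_i1 = 17.333 cm.
Its lateral magnification is m_1 = -d_i1/d_o1 = -(17.333)/39 = -0.4444.
That image sits 21.167 cm in front of the second lens, so d_o2 = 21.167 cm.
Applying the thin-lens equation again with f_2 = 6.5 cm and d_o2 = 21.167 cm gives d_i2 = 9.381 cm.
m_2 = -(9.381)/(21.167) = -0.4432.
The system's lateral magnification is m_1 m_2 = (-0.4444)(-0.4432) = 0.1970.

0.20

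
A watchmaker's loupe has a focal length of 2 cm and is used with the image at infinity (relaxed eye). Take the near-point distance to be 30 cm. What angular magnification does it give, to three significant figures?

M = D/f = 30/2 = 15.000.

15.0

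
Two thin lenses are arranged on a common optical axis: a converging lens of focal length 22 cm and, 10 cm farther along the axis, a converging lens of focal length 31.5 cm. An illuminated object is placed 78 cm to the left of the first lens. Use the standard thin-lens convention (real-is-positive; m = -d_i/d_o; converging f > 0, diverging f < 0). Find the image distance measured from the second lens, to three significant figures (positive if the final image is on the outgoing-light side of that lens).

Lens 1: 1/d_i1 = 1/f_1 - 1/d_o1 = 1/22 - 1/78 = 0.03263 cm^-1, so d_i1 = 30.643 cm.
This image would form 30.643 cm past lens 1, i.e. 20.643 cm beyond lens 2, so it is a virtual object for lens 2: d_o2 = 10 - 30.643 = -20.643 cm.
Lens 2: 1/d_i2 = 1/f_2 - 1/d_o2 = 1/31.5 - 1/(-20.643) = 0.08019 cm^-1, so d_i2 = 12.471 cm.

12.5 cm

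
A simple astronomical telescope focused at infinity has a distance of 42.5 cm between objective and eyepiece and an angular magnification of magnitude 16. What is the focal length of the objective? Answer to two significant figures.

40 cm

In normal adjustment the tube length equals f_obj + f_eye and |M| = f_obj/f_eye.
So f_obj = 16 f_eye and 16 f_eye + f_eye = 42.5 cm, giving f_eye = 42.5/17 = 2.500 cm and f_obj = 40.000 cm.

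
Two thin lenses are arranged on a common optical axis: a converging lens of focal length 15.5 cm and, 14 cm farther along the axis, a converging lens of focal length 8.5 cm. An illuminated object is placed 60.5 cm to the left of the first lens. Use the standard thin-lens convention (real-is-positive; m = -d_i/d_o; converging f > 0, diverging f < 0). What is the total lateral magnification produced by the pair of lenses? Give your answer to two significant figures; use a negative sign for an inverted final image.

-0.19

Applying the thin-lens equation to the first lens, 1/15.5 = 1/60.5 + 1/d_i1, which gives d_i1 = 20.839 cm.
Its lateral magnification is m_1 = -d_i1/d_o1 = -(20.839)/60.5 = -0.3444.
This image would form 20.839 cm past lens 1, i.e. 6.839 cm beyond lens 2, so it is a virtual object for lens 2: d_o2 = 14 - 20.839 = -6.839 cm.
Applying the thin-lens equation again with f_2 = 8.5 cm and d_o2 = -6.839 cm gives d_i2 = 3.790 cm.
m_2 = -(3.790)/(-6.839) = 0.5541.
Total m = m_1 x m_2 = (-0.3444)(0.5541) = -0.1909.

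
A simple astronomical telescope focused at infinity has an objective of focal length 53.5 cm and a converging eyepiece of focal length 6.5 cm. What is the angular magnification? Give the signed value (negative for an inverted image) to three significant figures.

M = -f_obj/f_eye = -53.5/(6.5) = -8.231.

-8.23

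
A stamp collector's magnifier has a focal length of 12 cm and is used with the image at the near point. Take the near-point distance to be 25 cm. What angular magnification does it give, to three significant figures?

3.08

M = 1 + D/f = 1 + 25/12 = 3.083.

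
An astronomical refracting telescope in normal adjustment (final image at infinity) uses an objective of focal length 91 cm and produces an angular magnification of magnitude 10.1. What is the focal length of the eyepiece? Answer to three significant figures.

|M| = f_obj/f_eye, so f_eye = f_obj/|M| = 91/10.1 = 9.010 cm.

9.01 cm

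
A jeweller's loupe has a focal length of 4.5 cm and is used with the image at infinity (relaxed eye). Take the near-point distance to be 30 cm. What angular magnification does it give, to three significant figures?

6.67

M = D/f = 30/4.5 = 6.667.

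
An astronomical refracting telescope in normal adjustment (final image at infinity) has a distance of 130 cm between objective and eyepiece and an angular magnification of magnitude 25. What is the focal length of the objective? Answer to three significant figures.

In normal adjustment the tube length equals f_obj + f_eye and |M| = f_obj/f_eye.
So f_obj = 25 f_eye and 25 f_eye + f_eye = 130 cm, giving f_eye = 130/26 = 5.000 cm and f_obj = 125.000 cm.

125 cm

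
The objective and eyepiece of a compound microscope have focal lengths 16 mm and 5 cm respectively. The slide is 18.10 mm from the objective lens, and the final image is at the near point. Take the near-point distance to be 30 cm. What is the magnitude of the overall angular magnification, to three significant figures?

53.3

Convert to cm: f_obj = 16 mm = 1.6 cm; d_o = 18.10 mm = 1.81 cm.
Objective: 1/d_i = 1/f_obj - 1/d_o = 1/1.6 - 1/1.81 = 0.07251 cm^-1, so d_i = 13.790 cm.
m_obj = -d_i/d_o = -13.790/1.81 = -7.619.
Eyepiece angular magnification (image at near point): M_eye = 1 + D/f_e = 1 + 30/5 = 7.000.
Overall M = m_obj x M_eye = (-7.619)(7.000) = -53.33.
|M| = 53.33.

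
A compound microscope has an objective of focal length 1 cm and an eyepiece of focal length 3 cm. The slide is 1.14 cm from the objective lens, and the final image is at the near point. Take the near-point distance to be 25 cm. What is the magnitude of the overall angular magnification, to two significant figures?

67

Objective: 1/d_i = 1/f_obj - 1/d_o = 1/1 - 1/1.14 = 0.12281 cm^-1, so d_i = 8.143 cm.
m_obj = -d_i/d_o = -8.143/1.14 = -7.143.
Eyepiece angular magnification (image at near point): M_eye = 1 + D/f_e = 1 + 25/3 = 9.333.
Overall M = m_obj x M_eye = (-7.143)(9.333) = -66.67.
|M| = 66.67.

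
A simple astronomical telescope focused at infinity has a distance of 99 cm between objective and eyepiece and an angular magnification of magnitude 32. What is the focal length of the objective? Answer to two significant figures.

96 cm

In normal adjustment the tube length equals f_obj + f_eye and |M| = f_obj/f_eye.
So f_obj = 32 f_eye and 32 f_eye + f_eye = 99 cm, giving f_eye = 99/33 = 3.000 cm and f_obj = 96.000 cm.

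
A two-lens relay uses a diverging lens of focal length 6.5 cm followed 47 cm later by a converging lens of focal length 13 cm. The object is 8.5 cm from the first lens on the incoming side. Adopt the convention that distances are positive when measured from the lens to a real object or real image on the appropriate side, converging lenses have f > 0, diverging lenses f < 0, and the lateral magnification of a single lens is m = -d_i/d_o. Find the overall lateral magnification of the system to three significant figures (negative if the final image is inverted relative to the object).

-0.149

Lens 1: 1/d_i1 = 1/f_1 - 1/d_o1 = 1/(-6.5) - 1/8.5 = -0.27149 cm^-1, so d_i1 = -3.683 cm.
m_1 = -(-3.683)/8.5 = 0.4333.
With d_i1 < 0 the first image is virtual and lies on the object side; the object distance for lens 2 is d_o2 = 47 - (-3.683) = 50.683 cm.
Lens 2: 1/d_i2 = 1/f_2 - 1/d_o2 = 1/13 - 1/(50.683) = 0.05719 cm^-1, so d_i2 = 17.485 cm.
m_2 = -(17.485)/(50.683) = -0.3450.
Overall magnification: m = m_1 m_2 = -0.1495.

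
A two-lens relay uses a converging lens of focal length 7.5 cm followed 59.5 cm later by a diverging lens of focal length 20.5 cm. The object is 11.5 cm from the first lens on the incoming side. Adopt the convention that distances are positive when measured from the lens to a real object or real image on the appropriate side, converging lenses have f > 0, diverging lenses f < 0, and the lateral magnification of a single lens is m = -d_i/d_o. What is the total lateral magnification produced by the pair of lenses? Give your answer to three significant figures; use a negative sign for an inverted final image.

-0.658

First lens: d_i1 = 1/(1/7.5 - 1/11.5) = 21.562 cm.
m_1 = -(21.562)/11.5 = -1.8750.
The intermediate image is 21.562 cm to the right of lens 1, so d_o2 = L - d_i1 = 59.5 - 21.562 = 37.938 cm.
Second lens: d_i2 = 1/(1/(-20.5) - 1/(37.938)) = -13.309 cm.
m_2 = -(-13.309)/(37.938) = 0.3508.
The system's lateral magnification is m_1 m_2 = (-1.8750)(0.3508) = -0.6578.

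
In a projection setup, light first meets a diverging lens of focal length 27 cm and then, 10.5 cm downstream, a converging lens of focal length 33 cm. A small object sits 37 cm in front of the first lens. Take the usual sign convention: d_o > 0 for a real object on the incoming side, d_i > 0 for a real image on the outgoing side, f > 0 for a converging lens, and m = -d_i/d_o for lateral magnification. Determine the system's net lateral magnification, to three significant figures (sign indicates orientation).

Applying the thin-lens equation to the first lens, 1/(-27) = 1/37 + 1/d_i1, which gives d_i1 = -15.609 cm.
Its lateral magnification is m_1 = -d_i1/d_o1 = -(-15.609)/37 = 0.4219.
With d_i1 < 0 the first image is virtual and lies on the object side; the object distance for lens 2 is d_o2 = 10.5 - (-15.609) = 26.109 cm.
Applying the thin-lens equation again with f_2 = 33 cm and d_o2 = 26.109 cm gives d_i2 = -125.041 cm.
m_2 = -(-125.041)/(26.109) = 4.7891.
Total m = m_1 x m_2 = (0.4219)(4.7891) = 2.0204.

2.02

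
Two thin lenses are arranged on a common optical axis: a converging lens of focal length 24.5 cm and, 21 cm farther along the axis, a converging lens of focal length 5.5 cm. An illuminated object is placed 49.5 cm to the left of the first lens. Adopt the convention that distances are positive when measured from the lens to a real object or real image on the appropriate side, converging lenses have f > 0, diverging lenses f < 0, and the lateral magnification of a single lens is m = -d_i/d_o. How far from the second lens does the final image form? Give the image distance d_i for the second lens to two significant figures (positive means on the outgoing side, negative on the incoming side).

Applying the thin-lens equation to the first lens, 1/24.5 = 1/49.5 + 1/d_i1, which gives d_i1 = 48.510 cm.
Since 48.510 cm > 21 cm, the first image lies past the second lens and serves as a virtual object: d_o2 = L - d_i1 = -27.510 cm.
Applying the thin-lens equation again with f_2 = 5.5 cm and d_o2 = -27.510 cm gives d_i2 = 4.584 cm.

4.6 cm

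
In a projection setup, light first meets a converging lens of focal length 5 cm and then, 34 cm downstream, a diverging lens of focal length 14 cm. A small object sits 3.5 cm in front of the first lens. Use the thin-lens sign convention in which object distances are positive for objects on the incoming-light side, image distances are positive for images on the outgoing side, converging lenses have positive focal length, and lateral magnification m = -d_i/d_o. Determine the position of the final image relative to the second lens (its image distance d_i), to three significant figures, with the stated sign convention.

First lens: d_i1 = 1/(1/5 - 1/3.5) = -11.667 cm.
With d_i1 < 0 the first image is virtual and lies on the object side; the object distance for lens 2 is d_o2 = 34 - (-11.667) = 45.667 cm.
Second lens: d_i2 = 1/(1/(-14) - 1/(45.667)) = -10.715 cm.

-10.7 cm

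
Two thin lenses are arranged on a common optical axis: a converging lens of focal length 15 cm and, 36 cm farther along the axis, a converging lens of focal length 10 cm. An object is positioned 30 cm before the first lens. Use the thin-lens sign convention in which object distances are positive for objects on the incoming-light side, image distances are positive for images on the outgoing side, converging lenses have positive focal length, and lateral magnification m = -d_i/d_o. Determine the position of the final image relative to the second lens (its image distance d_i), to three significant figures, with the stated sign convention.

-15.0 cm

First lens: d_i1 = 1/(1/15 - 1/30) = 30.000 cm.
That image sits 6.000 cm in front of the second lens, so d_o2 = 6.000 cm.
Second lens: d_i2 = 1/(1/10 - 1/(6.000)) = -15.000 cm.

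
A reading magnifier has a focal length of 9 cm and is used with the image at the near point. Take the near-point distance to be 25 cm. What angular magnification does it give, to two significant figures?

M = 1 + D/f = 1 + 25/9 = 3.778.

3.8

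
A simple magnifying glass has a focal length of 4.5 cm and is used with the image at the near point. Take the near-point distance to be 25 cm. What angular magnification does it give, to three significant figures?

6.56

M = 1 + D/f = 1 + 25/4.5 = 6.556.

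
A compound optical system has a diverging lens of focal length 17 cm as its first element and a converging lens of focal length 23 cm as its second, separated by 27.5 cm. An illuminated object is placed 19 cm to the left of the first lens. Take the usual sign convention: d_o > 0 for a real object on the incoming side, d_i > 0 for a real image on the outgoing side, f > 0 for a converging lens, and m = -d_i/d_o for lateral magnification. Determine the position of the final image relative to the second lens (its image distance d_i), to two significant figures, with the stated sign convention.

62 cm

First lens: d_i1 = 1/(1/(-17) - 1/19) = -8.972 cm.
The intermediate image is virtual, 8.972 cm to the left of lens 1, so d_o2 = L - d_i1 = 27.5 - (-8.972) = 36.472 cm.
Second lens: d_i2 = 1/(1/23 - 1/(36.472)) = 62.266 cm.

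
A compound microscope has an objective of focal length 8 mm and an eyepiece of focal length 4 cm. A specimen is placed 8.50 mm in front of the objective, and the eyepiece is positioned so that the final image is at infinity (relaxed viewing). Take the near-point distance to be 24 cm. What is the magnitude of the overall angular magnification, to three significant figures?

Convert to cm: f_obj = 8 mm = 0.8 cm; d_o = 8.50 mm = 0.85 cm.
Objective: 1/d_i = 1/f_obj - 1/d_o = 1/0.8 - 1/0.85 = 0.07353 cm^-1, so d_i = 13.600 cm.
m_obj = -d_i/d_o = -13.600/0.85 = -16.000.
Eyepiece angular magnification (image at infinity): M_eye = D/f_e = 24/4 = 6.000.
Overall M = m_obj x M_eye = (-16.000)(6.000) = -96.00.
|M| = 96.00.

96.0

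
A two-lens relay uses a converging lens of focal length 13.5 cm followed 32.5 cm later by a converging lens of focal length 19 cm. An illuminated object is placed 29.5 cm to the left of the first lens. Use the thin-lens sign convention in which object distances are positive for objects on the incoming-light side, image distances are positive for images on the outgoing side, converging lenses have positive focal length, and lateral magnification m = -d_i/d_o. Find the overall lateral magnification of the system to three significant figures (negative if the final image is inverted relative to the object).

First lens: d_i1 = 1/(1/13.5 - 1/29.5) = 24.891 cm.
m_1 = -(24.891)/29.5 = -0.8438.
The intermediate image is 24.891 cm to the right of lens 1, so d_o2 = L - d_i1 = 32.5 - 24.891 = 7.609 cm.
Second lens: d_i2 = 1/(1/19 - 1/(7.609)) = -12.693 cm.
m_2 = -(-12.693)/(7.609) = 1.6680.
Overall magnification: m = m_1 m_2 = -1.4074.

-1.41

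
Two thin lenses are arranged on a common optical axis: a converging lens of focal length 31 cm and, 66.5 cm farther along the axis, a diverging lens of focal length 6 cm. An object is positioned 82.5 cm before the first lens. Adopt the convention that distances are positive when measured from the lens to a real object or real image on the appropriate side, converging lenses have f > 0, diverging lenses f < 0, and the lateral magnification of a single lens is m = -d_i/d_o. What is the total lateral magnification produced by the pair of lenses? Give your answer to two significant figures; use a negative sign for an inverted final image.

First lens: d_i1 = 1/(1/31 - 1/82.5) = 49.660 cm.
m_1 = -(49.660)/82.5 = -0.6019.
Object distance for lens 2: d_o2 = 66.5 - 49.660 = 16.840 cm.
Second lens: d_i2 = 1/(1/(-6) - 1/(16.840)) = -4.424 cm.
m_2 = -(-4.424)/(16.840) = 0.2627.
Overall magnification: m = m_1 m_2 = -0.1581.

-0.16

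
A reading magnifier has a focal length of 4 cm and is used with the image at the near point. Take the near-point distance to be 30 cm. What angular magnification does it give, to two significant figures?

M = 1 + D/f = 1 + 30/4 = 8.500.

8.5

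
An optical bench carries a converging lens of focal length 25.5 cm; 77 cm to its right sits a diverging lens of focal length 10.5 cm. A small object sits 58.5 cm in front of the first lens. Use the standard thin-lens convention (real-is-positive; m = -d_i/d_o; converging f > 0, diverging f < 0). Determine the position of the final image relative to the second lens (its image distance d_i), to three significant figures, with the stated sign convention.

First lens: d_i1 = 1/(1/25.5 - 1/58.5) = 45.205 cm.
That image sits 31.795 cm in front of the second lens, so d_o2 = 31.795 cm.
Second lens: d_i2 = 1/(1/(-10.5) - 1/(31.795)) = -7.893 cm.

-7.89 cm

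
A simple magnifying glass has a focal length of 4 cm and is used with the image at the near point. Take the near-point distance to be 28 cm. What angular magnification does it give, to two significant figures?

M = 1 + D/f = 1 + 28/4 = 8.000.

8.0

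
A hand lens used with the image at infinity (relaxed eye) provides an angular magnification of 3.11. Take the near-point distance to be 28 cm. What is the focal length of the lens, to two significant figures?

For the image at infinity, M = D/f.
f = D/M = 28/3.11 = 9.003 cm.

9.0 cm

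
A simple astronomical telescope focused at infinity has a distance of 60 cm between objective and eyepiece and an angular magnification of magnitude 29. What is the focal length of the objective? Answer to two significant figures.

In normal adjustment the tube length equals f_obj + f_eye and |M| = f_obj/f_eye.
So f_obj = 29 f_eye and 29 f_eye + f_eye = 60 cm, giving f_eye = 60/30 = 2.000 cm and f_obj = 58.000 cm.

58 cm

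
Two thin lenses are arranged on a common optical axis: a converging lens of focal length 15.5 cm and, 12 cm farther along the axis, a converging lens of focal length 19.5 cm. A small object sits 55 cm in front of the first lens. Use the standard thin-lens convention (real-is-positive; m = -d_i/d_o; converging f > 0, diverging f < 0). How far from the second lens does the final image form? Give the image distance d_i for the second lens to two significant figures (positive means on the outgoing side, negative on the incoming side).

Lens 1: 1/d_i1 = 1/f_1 - 1/d_o1 = 1/15.5 - 1/55 = 0.04633 cm^-1, so d_i1 = 21.582 cm.
This image would form 21.582 cm past lens 1, i.e. 9.582 cm beyond lens 2, so it is a virtual object for lens 2: d_o2 = 12 - 21.582 = -9.582 cm.
Lens 2: 1/d_i2 = 1/f_2 - 1/d_o2 = 1/19.5 - 1/(-9.582) = 0.15564 cm^-1, so d_i2 = 6.425 cm.

6.4 cm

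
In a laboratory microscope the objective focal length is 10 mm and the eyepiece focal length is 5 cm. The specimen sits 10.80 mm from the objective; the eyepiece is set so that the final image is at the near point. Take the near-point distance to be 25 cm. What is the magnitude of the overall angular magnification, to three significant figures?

75.0

Convert to cm: f_obj = 10 mm = 1 cm; d_o = 10.80 mm = 1.08 cm.
Objective: 1/d_i = 1/f_obj - 1/d_o = 1/1 - 1/1.08 = 0.07407 cm^-1, so d_i = 13.500 cm.
m_obj = -d_i/d_o = -13.500/1.08 = -12.500.
Eyepiece angular magnification (image at near point): M_eye = 1 + D/f_e = 1 + 25/5 = 6.000.
Overall M = m_obj x M_eye = (-12.500)(6.000) = -75.00.
|M| = 75.00.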